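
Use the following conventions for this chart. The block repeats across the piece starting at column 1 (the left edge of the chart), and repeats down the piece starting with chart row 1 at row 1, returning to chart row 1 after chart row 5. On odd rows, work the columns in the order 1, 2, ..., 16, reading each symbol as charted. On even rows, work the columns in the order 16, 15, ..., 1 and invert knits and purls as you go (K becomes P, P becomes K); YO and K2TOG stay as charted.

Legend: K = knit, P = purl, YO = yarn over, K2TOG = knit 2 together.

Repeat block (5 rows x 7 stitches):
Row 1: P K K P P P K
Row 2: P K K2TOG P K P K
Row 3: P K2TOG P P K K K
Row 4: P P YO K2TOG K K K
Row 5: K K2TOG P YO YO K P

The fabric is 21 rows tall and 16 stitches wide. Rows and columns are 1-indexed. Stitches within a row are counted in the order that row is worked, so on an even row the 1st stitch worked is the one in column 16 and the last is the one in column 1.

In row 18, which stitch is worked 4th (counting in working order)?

== STITCH ==
P

Derivation:
Row 18: (18-1) mod 5 = 2, so use chart row 3. Even row -> WS.
Chart row 3 tiled across columns 1-16: P K2TOG P P K K K P K2TOG P P K K K P K2TOG
WS: work from column 16 back to column 1 (reverse the tiled row), swapping K<->P (YO and K2TOG unchanged).
Row 18 as worked: K2TOG K P P P K K K2TOG K P P P K K K2TOG K
Counting 4 along the worked row gives P.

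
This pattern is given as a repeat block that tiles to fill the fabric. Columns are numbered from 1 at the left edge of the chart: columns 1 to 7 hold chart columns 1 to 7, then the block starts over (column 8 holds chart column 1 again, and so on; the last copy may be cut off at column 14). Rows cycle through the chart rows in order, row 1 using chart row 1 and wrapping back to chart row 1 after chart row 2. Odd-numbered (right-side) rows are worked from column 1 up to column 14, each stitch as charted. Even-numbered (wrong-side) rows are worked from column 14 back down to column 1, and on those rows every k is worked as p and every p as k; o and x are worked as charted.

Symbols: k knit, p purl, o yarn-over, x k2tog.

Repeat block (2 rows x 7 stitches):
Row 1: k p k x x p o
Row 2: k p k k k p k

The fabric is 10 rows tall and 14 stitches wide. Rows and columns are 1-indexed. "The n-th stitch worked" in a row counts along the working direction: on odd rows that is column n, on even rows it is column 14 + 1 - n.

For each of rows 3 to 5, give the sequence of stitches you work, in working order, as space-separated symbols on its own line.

Row 3: chart row 1, RS - tile across columns 1-14 and work as-is.
Row 4: chart row 2, WS - tiled (columns 1-14): k p k k k p k k p k k k p k; work from column 14 back to 1 with k<->p swapped.
Row 5: chart row 1, RS - tile across columns 1-14 and work as-is.

Rows as worked:
k p k x x p o k p k x x p o
p k p p p k p p k p p p k p
k p k x x p o k p k x x p o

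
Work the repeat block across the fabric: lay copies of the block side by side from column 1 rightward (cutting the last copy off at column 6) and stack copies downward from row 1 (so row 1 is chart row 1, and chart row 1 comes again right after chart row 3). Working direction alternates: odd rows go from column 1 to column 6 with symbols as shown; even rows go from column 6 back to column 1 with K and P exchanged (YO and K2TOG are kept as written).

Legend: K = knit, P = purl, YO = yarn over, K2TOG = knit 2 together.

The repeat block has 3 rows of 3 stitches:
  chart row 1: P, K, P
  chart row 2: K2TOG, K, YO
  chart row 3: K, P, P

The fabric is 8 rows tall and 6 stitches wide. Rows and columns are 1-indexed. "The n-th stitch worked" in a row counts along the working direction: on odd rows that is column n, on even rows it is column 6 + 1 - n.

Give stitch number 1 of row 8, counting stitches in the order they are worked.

Row 8 uses chart row ((8-1) mod 3)+1 = 2. Row 8 is even, so WS.
Chart row 2 tiled across columns 1-6: K2TOG K YO K2TOG K YO
WS row: flip the tiled sequence (start at column 6) and apply K<->P; YO and K2TOG stay.
Row 8 as worked: YO P K2TOG YO P K2TOG
Stitch 1 in working order -> YO

Result:
YO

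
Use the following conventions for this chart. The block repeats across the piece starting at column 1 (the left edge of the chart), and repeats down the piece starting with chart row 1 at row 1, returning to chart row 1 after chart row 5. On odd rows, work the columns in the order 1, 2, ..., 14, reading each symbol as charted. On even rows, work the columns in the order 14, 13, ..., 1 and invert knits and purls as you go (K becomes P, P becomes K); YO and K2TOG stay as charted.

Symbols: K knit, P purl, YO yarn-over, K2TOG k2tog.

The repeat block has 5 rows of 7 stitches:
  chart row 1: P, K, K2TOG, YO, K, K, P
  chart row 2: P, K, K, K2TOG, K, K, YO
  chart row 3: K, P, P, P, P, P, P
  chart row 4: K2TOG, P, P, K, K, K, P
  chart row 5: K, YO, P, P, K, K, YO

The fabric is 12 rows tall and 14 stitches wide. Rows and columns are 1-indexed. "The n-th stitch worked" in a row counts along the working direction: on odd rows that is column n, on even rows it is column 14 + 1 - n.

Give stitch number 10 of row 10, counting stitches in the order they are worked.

Stitch:
P

Derivation:
For row 10: chart row = ((10-1) mod 5) + 1 = 5; this is a WS (even) row.
Chart row 5 tiled across columns 1-14: K YO P P K K YO K YO P P K K YO
WS: work from column 14 back to column 1 (reverse the tiled row), swapping K<->P (YO and K2TOG unchanged).
Row 10 as worked: YO P P K K YO P YO P P K K YO P
The 10th stitch worked is P.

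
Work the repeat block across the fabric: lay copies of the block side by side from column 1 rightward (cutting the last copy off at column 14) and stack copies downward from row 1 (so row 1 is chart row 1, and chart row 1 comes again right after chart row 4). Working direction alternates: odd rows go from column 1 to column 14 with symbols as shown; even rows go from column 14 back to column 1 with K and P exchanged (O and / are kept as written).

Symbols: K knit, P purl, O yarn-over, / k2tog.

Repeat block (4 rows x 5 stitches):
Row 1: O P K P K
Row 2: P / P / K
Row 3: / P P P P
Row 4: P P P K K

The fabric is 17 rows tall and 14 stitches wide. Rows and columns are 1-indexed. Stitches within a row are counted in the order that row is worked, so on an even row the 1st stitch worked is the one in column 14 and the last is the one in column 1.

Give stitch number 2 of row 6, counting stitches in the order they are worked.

Stitch:
K

Derivation:
For row 6: chart row = ((6-1) mod 4) + 1 = 2; this is a WS (even) row.
Chart row 2 tiled across columns 1-14: P / P / K P / P / K P / P /
WS: work from column 14 back to column 1 (reverse the tiled row), swapping K<->P (O and / unchanged).
Row 6 as worked: / K / K P / K / K P / K / K
The 2nd stitch worked is K.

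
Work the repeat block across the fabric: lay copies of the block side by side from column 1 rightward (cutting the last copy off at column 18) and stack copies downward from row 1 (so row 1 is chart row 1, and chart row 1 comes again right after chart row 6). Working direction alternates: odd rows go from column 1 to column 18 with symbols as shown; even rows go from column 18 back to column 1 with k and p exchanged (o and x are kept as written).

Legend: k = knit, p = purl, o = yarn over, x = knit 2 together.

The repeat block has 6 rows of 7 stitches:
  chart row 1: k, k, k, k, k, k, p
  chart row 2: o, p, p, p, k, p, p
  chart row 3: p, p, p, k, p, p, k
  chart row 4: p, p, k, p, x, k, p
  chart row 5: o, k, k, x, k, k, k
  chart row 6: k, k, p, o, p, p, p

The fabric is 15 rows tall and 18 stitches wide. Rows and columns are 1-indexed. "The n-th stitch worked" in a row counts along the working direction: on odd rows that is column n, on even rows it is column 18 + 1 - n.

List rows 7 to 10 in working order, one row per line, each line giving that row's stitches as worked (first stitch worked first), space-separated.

== ROWS AS WORKED ==
k k k k k k p k k k k k k p k k k k
k k k o k k p k k k o k k p k k k o
p p p k p p k p p p k p p k p p p k
k p k k k p x k p k k k p x k p k k

Derivation:
Row 7: chart row 1, RS - tile across columns 1-18 and work as-is.
Row 8: chart row 2, WS - tiled (columns 1-18): o p p p k p p o p p p k p p o p p p; work from column 18 back to 1 with k<->p swapped.
Row 9: chart row 3, RS - tile across columns 1-18 and work as-is.
Row 10: chart row 4, WS - tiled (columns 1-18): p p k p x k p p p k p x k p p p k p; work from column 18 back to 1 with k<->p swapped.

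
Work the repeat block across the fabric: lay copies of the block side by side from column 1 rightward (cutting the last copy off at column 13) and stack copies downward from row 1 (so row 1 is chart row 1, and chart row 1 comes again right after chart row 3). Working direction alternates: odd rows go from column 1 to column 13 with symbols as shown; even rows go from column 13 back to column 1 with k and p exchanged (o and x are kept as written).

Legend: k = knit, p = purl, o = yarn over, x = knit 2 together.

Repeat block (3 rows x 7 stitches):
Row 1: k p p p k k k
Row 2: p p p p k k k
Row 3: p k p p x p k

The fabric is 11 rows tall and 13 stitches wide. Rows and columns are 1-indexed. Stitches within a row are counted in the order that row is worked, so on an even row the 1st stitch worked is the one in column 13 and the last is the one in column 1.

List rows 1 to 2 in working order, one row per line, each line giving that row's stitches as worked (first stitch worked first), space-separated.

== ROWS AS WORKED ==
k p p p k k k k p p p k k
p p k k k k p p p k k k k

Derivation:
Row 1: chart row 1, RS - tile across columns 1-13 and work as-is.
Row 2: chart row 2, WS - tiled (columns 1-13): p p p p k k k p p p p k k; work from column 13 back to 1 with k<->p swapped.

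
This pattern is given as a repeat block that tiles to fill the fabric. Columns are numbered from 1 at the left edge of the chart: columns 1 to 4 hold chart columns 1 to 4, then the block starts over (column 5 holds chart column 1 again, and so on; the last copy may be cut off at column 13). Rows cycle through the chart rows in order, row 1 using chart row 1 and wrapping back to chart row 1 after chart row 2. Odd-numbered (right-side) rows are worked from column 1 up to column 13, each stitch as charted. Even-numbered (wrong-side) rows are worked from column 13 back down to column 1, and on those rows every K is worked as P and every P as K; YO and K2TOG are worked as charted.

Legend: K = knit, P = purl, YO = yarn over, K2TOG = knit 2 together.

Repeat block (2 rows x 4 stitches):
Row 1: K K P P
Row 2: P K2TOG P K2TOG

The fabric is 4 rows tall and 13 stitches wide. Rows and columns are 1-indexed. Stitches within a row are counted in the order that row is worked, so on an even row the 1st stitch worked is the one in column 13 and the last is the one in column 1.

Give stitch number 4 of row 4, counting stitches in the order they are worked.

For row 4: chart row = ((4-1) mod 2) + 1 = 2; this is a WS (even) row.
Chart row 2 tiled across columns 1-13: P K2TOG P K2TOG P K2TOG P K2TOG P K2TOG P K2TOG P
WS: work from column 13 back to column 1 (reverse the tiled row), swapping K<->P (YO and K2TOG unchanged).
Row 4 as worked: K K2TOG K K2TOG K K2TOG K K2TOG K K2TOG K K2TOG K
Stitch 4 in working order -> K2TOG

Stitch:
K2TOG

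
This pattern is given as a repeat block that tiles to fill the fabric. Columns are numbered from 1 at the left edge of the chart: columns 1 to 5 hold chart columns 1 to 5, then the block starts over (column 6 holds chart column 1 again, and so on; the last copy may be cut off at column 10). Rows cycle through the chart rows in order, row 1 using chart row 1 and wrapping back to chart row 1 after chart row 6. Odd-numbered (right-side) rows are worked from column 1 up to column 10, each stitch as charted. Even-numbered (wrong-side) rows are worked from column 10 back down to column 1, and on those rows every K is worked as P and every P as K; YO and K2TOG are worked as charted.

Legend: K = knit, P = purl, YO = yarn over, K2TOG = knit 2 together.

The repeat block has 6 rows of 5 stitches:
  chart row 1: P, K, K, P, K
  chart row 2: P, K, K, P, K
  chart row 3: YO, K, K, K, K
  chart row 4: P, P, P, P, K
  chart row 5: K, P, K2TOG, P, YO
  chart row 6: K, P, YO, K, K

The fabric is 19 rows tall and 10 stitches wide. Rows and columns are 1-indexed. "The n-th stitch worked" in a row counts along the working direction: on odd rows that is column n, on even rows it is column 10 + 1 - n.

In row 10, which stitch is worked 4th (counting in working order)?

Row 10: (10-1) mod 6 = 3, so use chart row 4. Even row -> WS.
Chart row 4 tiled across columns 1-10: P P P P K P P P P K
WS row: flip the tiled sequence (start at column 10) and apply K<->P; YO and K2TOG stay.
Row 10 as worked: P K K K K P K K K K
The 4th stitch worked is K.

Result:
K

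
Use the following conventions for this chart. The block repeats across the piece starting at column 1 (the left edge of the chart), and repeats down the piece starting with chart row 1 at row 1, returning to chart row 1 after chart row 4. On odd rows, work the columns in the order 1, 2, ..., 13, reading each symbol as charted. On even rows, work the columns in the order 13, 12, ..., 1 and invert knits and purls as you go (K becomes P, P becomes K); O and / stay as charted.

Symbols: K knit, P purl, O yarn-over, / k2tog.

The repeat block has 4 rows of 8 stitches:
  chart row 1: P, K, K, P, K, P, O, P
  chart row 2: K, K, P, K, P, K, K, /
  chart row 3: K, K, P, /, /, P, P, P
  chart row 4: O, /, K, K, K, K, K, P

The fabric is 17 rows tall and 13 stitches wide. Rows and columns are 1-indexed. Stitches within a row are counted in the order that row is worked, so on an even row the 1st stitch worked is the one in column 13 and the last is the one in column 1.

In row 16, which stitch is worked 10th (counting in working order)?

Result:
P

Derivation:
Row 16: (16-1) mod 4 = 3, so use chart row 4. Even row -> WS.
Chart row 4 tiled across columns 1-13: O / K K K K K P O / K K K
WS: work from column 13 back to column 1 (reverse the tiled row), swapping K<->P (O and / unchanged).
Row 16 as worked: P P P / O K P P P P P / O
Stitch 10 in working order -> P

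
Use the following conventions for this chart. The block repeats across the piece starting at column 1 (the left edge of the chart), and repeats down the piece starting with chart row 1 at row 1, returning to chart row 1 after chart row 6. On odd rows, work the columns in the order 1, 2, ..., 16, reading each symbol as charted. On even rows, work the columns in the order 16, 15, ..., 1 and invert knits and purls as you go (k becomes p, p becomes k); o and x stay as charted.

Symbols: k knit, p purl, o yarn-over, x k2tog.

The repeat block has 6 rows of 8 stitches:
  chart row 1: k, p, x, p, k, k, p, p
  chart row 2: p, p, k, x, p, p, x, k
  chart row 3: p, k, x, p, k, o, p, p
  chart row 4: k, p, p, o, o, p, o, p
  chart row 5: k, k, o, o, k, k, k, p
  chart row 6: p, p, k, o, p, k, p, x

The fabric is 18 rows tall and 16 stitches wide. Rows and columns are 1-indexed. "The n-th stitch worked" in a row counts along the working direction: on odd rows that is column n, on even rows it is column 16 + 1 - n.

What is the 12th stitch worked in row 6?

For row 6: chart row = ((6-1) mod 6) + 1 = 6; this is a WS (even) row.
Chart row 6 tiled across columns 1-16: p p k o p k p x p p k o p k p x
WS: work from column 16 back to column 1 (reverse the tiled row), swapping k<->p (o and x unchanged).
Row 6 as worked: x k p k o p k k x k p k o p k k
The 12th stitch worked is k.

Stitch:
k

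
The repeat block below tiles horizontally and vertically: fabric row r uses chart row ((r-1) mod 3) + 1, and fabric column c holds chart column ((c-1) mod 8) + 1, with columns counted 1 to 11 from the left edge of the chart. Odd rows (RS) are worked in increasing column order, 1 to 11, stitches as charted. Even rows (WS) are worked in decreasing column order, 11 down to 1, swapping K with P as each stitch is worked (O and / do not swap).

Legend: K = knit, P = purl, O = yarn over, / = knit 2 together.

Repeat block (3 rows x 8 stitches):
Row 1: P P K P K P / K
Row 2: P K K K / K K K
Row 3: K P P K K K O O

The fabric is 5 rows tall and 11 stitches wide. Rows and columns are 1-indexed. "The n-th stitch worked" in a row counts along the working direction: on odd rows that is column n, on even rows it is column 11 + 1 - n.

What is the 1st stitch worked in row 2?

Stitch:
P

Derivation:
Row 2: (2-1) mod 3 = 1, so use chart row 2. Even row -> WS.
Chart row 2 tiled across columns 1-11: P K K K / K K K P K K
WS row: flip the tiled sequence (start at column 11) and apply K<->P; O and / stay.
Row 2 as worked: P P K P P P / P P P K
Stitch 1 in working order -> P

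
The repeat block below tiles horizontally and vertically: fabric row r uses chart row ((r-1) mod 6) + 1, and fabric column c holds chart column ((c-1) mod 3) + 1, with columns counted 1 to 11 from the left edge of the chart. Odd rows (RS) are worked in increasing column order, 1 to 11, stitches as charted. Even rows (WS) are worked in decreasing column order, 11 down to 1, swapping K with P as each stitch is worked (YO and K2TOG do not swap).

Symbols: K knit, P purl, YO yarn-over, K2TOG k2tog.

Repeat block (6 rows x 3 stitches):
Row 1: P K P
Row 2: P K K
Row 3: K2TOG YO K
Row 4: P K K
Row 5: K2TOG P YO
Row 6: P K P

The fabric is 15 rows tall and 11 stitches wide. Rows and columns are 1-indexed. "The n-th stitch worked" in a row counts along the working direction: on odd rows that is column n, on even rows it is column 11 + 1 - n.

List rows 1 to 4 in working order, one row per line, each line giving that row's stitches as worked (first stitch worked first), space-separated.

Row 1: chart row 1, RS - tile across columns 1-11 and work as-is.
Row 2: chart row 2, WS - tiled (columns 1-11): P K K P K K P K K P K; work from column 11 back to 1 with K<->P swapped.
Row 3: chart row 3, RS - tile across columns 1-11 and work as-is.
Row 4: chart row 4, WS - tiled (columns 1-11): P K K P K K P K K P K; work from column 11 back to 1 with K<->P swapped.

Rows as worked:
P K P P K P P K P P K
P K P P K P P K P P K
K2TOG YO K K2TOG YO K K2TOG YO K K2TOG YO
P K P P K P P K P P K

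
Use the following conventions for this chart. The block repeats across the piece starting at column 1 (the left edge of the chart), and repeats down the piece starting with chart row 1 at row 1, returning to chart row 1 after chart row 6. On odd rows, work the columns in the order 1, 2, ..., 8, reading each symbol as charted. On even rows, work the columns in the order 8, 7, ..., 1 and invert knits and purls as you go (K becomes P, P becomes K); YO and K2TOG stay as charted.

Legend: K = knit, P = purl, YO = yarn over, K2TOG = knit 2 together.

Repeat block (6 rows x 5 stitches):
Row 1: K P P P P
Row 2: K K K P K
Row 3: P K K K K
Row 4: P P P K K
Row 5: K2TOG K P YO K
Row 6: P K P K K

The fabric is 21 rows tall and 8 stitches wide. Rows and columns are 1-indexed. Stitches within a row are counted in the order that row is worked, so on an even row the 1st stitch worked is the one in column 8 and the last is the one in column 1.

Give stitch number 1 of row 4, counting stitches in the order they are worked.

Stitch:
K

Derivation:
Row 4: (4-1) mod 6 = 3, so use chart row 4. Even row -> WS.
Chart row 4 tiled across columns 1-8: P P P K K P P P
Wrong side: read the tiled row from column 8 down to 1 and exchange K with P (leave YO, K2TOG).
Row 4 as worked: K K K P P K K K
Stitch 1 in working order -> K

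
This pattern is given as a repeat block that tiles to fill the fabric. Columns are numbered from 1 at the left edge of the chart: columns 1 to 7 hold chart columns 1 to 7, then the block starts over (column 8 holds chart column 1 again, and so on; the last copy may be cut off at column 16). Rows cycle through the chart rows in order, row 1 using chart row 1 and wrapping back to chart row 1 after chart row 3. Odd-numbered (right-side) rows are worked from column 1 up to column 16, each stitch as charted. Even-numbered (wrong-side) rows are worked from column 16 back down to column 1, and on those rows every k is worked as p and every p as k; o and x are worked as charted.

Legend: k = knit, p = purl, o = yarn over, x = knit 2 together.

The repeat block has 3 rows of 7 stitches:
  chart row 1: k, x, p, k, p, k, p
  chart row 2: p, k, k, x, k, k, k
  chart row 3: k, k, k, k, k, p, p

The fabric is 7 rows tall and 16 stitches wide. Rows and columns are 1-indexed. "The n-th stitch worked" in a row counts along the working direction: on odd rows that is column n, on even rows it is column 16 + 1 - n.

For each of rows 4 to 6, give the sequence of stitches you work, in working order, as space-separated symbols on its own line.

Row 4: chart row 1, WS - tiled (columns 1-16): k x p k p k p k x p k p k p k x; work from column 16 back to 1 with k<->p swapped.
Row 5: chart row 2, RS - tile across columns 1-16 and work as-is.
Row 6: chart row 3, WS - tiled (columns 1-16): k k k k k p p k k k k k p p k k; work from column 16 back to 1 with k<->p swapped.

Rows as worked:
x p k p k p k x p k p k p k x p
p k k x k k k p k k x k k k p k
p p k k p p p p p k k p p p p p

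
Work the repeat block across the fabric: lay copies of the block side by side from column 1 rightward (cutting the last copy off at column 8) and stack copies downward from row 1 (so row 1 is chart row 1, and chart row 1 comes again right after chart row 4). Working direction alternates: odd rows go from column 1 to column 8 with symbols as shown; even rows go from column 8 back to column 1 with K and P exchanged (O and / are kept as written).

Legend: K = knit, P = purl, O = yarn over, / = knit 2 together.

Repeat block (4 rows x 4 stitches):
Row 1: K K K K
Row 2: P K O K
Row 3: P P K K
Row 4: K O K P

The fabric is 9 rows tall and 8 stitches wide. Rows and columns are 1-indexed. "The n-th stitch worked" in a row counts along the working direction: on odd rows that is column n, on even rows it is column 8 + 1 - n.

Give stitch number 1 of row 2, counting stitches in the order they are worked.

Result:
P

Derivation:
Row 2: (2-1) mod 4 = 1, so use chart row 2. Even row -> WS.
Chart row 2 tiled across columns 1-8: P K O K P K O K
WS row: flip the tiled sequence (start at column 8) and apply K<->P; O and / stay.
Row 2 as worked: P O P K P O P K
Counting 1 along the worked row gives P.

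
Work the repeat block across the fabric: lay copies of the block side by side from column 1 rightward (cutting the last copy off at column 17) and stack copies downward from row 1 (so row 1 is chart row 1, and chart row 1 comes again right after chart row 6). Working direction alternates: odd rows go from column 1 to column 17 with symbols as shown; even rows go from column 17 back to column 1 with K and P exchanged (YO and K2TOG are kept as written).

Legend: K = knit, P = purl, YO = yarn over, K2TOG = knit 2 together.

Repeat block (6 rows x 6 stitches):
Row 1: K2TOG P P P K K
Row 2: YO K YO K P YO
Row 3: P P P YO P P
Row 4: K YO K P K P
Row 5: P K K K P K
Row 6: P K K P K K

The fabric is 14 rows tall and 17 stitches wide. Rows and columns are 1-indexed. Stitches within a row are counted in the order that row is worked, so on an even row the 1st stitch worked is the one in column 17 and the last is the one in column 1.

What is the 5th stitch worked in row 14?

Stitch:
YO

Derivation:
Row 14 uses chart row ((14-1) mod 6)+1 = 2. Row 14 is even, so WS.
Chart row 2 tiled across columns 1-17: YO K YO K P YO YO K YO K P YO YO K YO K P
WS row: flip the tiled sequence (start at column 17) and apply K<->P; YO and K2TOG stay.
Row 14 as worked: K P YO P YO YO K P YO P YO YO K P YO P YO
Stitch 5 in working order -> YO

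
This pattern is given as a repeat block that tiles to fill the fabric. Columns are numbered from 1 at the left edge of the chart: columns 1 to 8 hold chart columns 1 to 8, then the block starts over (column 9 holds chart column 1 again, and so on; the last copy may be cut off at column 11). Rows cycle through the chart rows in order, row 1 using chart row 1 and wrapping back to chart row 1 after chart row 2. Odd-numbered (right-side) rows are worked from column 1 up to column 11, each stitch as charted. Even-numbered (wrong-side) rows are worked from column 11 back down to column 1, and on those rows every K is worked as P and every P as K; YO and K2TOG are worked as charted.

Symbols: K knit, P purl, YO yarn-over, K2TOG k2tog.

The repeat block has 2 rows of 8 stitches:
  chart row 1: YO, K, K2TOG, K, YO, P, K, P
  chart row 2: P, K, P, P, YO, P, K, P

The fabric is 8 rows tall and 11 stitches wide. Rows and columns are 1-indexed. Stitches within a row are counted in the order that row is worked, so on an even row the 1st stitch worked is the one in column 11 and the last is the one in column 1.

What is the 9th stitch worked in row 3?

Row 3: (3-1) mod 2 = 0, so use chart row 1. Odd row -> RS.
Chart row 1 tiled across columns 1-11: YO K K2TOG K YO P K P YO K K2TOG
Right side: take the tiled row as-is (worked left to right from column 1).
The 9th stitch worked is YO.

== STITCH ==
YO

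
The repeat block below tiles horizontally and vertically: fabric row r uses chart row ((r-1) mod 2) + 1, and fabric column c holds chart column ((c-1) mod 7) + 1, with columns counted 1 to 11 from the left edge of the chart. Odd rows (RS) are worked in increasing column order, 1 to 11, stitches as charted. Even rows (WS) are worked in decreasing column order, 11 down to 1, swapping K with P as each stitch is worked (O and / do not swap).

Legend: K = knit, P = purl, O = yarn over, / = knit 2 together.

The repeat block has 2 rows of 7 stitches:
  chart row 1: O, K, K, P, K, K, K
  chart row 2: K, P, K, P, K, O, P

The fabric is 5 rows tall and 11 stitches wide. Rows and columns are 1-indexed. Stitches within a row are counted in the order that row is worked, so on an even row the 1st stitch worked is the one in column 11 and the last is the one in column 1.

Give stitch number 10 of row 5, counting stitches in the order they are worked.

Result:
K

Derivation:
Row 5 uses chart row ((5-1) mod 2)+1 = 1. Row 5 is odd, so RS.
Chart row 1 tiled across columns 1-11: O K K P K K K O K K P
RS: work column 1 to column 11, symbols as charted — the tiled row is the row as worked.
Counting 10 along the worked row gives K.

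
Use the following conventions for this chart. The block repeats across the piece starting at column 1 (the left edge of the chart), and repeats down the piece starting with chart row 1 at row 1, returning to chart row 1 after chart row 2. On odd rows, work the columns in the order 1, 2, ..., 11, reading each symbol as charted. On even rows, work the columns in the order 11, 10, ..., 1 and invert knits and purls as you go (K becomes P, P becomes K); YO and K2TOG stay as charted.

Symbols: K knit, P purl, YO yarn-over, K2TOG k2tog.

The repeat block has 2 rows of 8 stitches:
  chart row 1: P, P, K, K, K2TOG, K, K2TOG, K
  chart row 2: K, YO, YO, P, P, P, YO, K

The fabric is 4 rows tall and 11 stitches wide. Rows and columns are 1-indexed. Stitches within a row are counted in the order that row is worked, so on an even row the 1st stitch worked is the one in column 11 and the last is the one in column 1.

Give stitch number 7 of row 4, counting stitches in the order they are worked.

Row 4 uses chart row ((4-1) mod 2)+1 = 2. Row 4 is even, so WS.
Chart row 2 tiled across columns 1-11: K YO YO P P P YO K K YO YO
WS row: flip the tiled sequence (start at column 11) and apply K<->P; YO and K2TOG stay.
Row 4 as worked: YO YO P P YO K K K YO YO P
Stitch 7 in working order -> K

Stitch:
K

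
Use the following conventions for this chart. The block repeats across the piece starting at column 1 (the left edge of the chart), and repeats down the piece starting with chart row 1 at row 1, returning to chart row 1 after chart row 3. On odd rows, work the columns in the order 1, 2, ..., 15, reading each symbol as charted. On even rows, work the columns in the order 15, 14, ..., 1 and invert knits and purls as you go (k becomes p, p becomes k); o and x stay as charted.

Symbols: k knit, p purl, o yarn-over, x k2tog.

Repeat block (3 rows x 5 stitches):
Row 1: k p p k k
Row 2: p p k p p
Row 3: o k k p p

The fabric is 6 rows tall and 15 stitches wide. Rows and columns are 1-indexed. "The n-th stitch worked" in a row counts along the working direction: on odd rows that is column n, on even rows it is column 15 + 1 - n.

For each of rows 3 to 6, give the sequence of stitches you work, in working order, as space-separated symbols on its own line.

Row 3: chart row 3, RS - tile across columns 1-15 and work as-is.
Row 4: chart row 1, WS - tiled (columns 1-15): k p p k k k p p k k k p p k k; work from column 15 back to 1 with k<->p swapped.
Row 5: chart row 2, RS - tile across columns 1-15 and work as-is.
Row 6: chart row 3, WS - tiled (columns 1-15): o k k p p o k k p p o k k p p; work from column 15 back to 1 with k<->p swapped.

Rows as worked:
o k k p p o k k p p o k k p p
p p k k p p p k k p p p k k p
p p k p p p p k p p p p k p p
k k p p o k k p p o k k p p o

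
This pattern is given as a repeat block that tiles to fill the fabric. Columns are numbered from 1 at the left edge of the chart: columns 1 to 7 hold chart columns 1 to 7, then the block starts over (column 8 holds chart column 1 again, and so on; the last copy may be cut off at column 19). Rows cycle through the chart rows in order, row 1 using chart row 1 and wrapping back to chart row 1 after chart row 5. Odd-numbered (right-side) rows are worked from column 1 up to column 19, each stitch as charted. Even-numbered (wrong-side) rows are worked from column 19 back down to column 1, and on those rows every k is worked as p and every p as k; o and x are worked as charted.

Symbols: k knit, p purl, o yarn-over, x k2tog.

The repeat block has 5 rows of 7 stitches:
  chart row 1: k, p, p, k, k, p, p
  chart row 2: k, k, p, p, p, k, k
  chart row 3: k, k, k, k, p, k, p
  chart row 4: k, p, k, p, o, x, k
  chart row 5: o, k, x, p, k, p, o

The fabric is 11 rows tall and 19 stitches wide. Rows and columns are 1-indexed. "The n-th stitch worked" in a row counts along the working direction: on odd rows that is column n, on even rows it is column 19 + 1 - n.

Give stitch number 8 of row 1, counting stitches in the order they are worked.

Row 1 uses chart row ((1-1) mod 5)+1 = 1. Row 1 is odd, so RS.
Chart row 1 tiled across columns 1-19: k p p k k p p k p p k k p p k p p k k
RS: work column 1 to column 19, symbols as charted — the tiled row is the row as worked.
The 8th stitch worked is k.

== STITCH ==
k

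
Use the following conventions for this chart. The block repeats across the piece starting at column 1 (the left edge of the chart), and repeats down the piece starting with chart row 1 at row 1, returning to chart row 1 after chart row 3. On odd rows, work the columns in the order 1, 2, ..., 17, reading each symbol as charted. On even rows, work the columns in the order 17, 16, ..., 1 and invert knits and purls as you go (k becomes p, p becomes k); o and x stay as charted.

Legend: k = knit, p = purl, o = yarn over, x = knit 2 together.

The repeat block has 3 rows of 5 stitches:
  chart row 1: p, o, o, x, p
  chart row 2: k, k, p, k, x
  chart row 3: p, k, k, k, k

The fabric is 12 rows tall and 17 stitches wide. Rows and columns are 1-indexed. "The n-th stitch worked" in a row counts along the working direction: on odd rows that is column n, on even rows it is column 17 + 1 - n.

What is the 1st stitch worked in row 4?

Stitch:
o

Derivation:
Row 4 uses chart row ((4-1) mod 3)+1 = 1. Row 4 is even, so WS.
Chart row 1 tiled across columns 1-17: p o o x p p o o x p p o o x p p o
Wrong side: read the tiled row from column 17 down to 1 and exchange k with p (leave o, x).
Row 4 as worked: o k k x o o k k x o o k k x o o k
Stitch 1 in working order -> o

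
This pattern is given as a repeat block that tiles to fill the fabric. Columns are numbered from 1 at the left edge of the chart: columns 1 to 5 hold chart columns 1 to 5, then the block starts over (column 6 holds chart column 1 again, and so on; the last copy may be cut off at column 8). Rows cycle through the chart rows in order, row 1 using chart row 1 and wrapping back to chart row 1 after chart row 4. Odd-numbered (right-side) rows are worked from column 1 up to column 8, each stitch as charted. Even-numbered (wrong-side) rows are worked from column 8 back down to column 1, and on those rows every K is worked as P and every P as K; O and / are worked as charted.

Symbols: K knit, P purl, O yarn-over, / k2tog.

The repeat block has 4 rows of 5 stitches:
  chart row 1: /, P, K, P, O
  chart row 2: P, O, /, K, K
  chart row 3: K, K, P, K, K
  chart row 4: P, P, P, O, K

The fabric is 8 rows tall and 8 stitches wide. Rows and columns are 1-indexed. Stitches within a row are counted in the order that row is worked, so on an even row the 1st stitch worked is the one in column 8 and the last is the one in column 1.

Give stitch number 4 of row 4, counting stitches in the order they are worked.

Row 4: (4-1) mod 4 = 3, so use chart row 4. Even row -> WS.
Chart row 4 tiled across columns 1-8: P P P O K P P P
WS row: flip the tiled sequence (start at column 8) and apply K<->P; O and / stay.
Row 4 as worked: K K K P O K K K
The 4th stitch worked is P.

Stitch:
P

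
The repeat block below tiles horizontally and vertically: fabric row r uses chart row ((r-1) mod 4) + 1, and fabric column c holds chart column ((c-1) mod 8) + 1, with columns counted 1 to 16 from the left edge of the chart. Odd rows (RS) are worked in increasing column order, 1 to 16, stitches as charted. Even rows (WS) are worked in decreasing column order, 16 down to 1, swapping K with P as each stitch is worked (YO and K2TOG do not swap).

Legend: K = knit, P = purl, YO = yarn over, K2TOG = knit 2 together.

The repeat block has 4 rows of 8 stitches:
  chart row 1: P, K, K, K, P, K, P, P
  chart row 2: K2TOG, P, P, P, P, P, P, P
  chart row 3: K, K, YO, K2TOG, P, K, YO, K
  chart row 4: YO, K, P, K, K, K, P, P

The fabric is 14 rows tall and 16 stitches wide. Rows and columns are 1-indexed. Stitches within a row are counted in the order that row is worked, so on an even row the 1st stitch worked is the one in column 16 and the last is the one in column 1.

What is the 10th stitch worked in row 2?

Result:
K

Derivation:
Row 2 uses chart row ((2-1) mod 4)+1 = 2. Row 2 is even, so WS.
Chart row 2 tiled across columns 1-16: K2TOG P P P P P P P K2TOG P P P P P P P
Wrong side: read the tiled row from column 16 down to 1 and exchange K with P (leave YO, K2TOG).
Row 2 as worked: K K K K K K K K2TOG K K K K K K K K2TOG
Stitch 10 in working order -> K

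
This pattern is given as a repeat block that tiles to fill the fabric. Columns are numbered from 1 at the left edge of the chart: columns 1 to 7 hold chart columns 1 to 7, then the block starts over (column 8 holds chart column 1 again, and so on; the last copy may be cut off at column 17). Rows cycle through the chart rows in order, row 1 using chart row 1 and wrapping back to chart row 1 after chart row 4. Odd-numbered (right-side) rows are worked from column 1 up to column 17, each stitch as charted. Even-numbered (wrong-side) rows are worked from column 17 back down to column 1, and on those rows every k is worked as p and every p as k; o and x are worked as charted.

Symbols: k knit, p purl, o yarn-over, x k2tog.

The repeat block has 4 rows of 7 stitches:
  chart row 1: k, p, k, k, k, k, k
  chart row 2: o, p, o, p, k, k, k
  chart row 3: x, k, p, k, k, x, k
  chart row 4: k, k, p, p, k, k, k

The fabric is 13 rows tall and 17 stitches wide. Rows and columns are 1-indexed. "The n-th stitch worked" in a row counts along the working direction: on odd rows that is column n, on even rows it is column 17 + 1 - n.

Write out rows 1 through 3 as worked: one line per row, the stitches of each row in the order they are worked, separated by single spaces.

Row 1: chart row 1, RS - tile across columns 1-17 and work as-is.
Row 2: chart row 2, WS - tiled (columns 1-17): o p o p k k k o p o p k k k o p o; work from column 17 back to 1 with k<->p swapped.
Row 3: chart row 3, RS - tile across columns 1-17 and work as-is.

== ROWS AS WORKED ==
k p k k k k k k p k k k k k k p k
o k o p p p k o k o p p p k o k o
x k p k k x k x k p k k x k x k p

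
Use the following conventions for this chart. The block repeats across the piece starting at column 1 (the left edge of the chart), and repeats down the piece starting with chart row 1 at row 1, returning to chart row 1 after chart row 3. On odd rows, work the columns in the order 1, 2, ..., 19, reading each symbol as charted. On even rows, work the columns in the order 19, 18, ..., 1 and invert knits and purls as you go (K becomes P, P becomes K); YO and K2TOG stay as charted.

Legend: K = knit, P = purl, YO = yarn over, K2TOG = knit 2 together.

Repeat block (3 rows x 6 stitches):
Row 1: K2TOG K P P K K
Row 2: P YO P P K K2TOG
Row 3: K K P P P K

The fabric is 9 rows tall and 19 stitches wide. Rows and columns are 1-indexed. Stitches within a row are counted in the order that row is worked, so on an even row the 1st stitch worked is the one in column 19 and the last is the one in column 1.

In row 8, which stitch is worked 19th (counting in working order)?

Result:
K

Derivation:
Row 8 uses chart row ((8-1) mod 3)+1 = 2. Row 8 is even, so WS.
Chart row 2 tiled across columns 1-19: P YO P P K K2TOG P YO P P K K2TOG P YO P P K K2TOG P
WS: work from column 19 back to column 1 (reverse the tiled row), swapping K<->P (YO and K2TOG unchanged).
Row 8 as worked: K K2TOG P K K YO K K2TOG P K K YO K K2TOG P K K YO K
Stitch 19 in working order -> K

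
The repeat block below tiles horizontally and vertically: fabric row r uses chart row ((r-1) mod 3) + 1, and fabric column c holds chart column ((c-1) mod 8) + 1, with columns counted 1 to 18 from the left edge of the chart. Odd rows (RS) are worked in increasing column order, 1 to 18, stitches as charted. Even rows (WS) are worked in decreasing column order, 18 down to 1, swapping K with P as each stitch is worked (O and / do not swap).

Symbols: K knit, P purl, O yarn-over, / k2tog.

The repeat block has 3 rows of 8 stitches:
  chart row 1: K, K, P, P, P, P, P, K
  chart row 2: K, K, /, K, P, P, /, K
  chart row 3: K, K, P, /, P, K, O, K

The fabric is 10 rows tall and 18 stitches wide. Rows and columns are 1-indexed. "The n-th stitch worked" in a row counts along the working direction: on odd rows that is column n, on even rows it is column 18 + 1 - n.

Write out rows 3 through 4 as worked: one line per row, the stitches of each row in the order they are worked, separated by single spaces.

Result:
K K P / P K O K K K P / P K O K K K
P P P K K K K K P P P K K K K K P P

Derivation:
Row 3: chart row 3, RS - tile across columns 1-18 and work as-is.
Row 4: chart row 1, WS - tiled (columns 1-18): K K P P P P P K K K P P P P P K K K; work from column 18 back to 1 with K<->P swapped.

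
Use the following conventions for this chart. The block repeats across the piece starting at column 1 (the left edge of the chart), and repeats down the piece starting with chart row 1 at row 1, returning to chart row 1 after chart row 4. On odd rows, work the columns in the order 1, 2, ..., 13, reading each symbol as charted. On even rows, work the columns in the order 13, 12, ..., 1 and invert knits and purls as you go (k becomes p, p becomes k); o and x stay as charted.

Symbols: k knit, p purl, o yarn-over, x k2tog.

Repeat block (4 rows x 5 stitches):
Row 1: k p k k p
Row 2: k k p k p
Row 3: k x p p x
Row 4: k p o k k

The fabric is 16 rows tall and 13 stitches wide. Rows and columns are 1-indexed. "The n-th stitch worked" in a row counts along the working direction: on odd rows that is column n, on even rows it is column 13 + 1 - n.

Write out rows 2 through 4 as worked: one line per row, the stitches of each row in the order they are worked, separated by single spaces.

Row 2: chart row 2, WS - tiled (columns 1-13): k k p k p k k p k p k k p; work from column 13 back to 1 with k<->p swapped.
Row 3: chart row 3, RS - tile across columns 1-13 and work as-is.
Row 4: chart row 4, WS - tiled (columns 1-13): k p o k k k p o k k k p o; work from column 13 back to 1 with k<->p swapped.

== ROWS AS WORKED ==
k p p k p k p p k p k p p
k x p p x k x p p x k x p
o k p p p o k p p p o k p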